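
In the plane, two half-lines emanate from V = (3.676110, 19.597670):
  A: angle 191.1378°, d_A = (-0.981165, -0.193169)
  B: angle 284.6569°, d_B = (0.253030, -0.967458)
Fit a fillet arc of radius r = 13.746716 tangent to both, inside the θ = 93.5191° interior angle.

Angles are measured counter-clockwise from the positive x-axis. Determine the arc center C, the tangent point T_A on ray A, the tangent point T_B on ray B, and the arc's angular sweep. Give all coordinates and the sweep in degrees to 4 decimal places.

bisector direction at 237.8974° = (-0.531438,-0.847097)
center distance |VC| = r/sin(θ/2) = 13.746716/sin(46.7595°) = 18.870276
C = V + |VC|·bis = (-6.3523,3.6127)
T_A = V + ((C−V)·d_A)·d_A = V + 12.9273·d_A = (-9.0077,17.1005)
T_B = V + ((C−V)·d_B)·d_B = V + 12.9273·d_B = (6.9471,7.0910)
sweep = 180° − θ = 86.4809°

center=(-6.3523,3.6127) T_A=(-9.0077,17.1005) T_B=(6.9471,7.0910) sweep=86.4809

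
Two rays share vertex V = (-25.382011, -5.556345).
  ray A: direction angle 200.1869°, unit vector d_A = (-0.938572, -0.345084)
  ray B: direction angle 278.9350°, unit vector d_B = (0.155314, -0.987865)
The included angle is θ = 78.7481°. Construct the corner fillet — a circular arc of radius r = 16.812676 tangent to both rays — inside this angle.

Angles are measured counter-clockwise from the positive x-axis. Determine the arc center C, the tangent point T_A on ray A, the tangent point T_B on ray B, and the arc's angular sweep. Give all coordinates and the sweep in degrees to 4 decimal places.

center=(-38.8088,-28.4060) T_A=(-44.6105,-12.6261) T_B=(-22.2001,-25.7947) sweep=101.2519

bisector direction at 239.5609° = (-0.506621,-0.862169)
center distance |VC| = r/sin(θ/2) = 16.812676/sin(39.3740°) = 26.502512
C = V + |VC|·bis = (-38.8088,-28.4060)
T_A = V + ((C−V)·d_A)·d_A = V + 20.4870·d_A = (-44.6105,-12.6261)
T_B = V + ((C−V)·d_B)·d_B = V + 20.4870·d_B = (-22.2001,-25.7947)
sweep = 180° − θ = 101.2519°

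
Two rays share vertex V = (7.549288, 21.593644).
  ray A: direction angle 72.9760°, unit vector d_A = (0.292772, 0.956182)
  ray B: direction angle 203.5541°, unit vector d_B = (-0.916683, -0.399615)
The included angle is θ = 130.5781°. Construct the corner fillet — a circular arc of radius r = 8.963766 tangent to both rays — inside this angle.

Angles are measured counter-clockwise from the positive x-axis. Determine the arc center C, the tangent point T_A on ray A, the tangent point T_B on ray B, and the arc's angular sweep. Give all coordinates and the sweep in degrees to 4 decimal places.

bisector direction at 138.2651° = (-0.746232,0.665686)
center distance |VC| = r/sin(θ/2) = 8.963766/sin(65.2891°) = 9.867335
C = V + |VC|·bis = (0.1860,28.1622)
T_A = V + ((C−V)·d_A)·d_A = V + 4.1249·d_A = (8.7570,25.5378)
T_B = V + ((C−V)·d_B)·d_B = V + 4.1249·d_B = (3.7680,19.9453)
sweep = 180° − θ = 49.4219°

center=(0.1860,28.1622) T_A=(8.7570,25.5378) T_B=(3.7680,19.9453) sweep=49.4219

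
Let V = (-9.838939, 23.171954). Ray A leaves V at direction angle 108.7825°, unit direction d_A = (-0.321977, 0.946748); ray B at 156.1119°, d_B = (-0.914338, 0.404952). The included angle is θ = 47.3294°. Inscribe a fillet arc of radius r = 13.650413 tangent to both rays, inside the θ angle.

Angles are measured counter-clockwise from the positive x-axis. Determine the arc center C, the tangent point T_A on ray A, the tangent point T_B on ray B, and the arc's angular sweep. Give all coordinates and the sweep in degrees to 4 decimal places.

bisector direction at 132.4472° = (-0.674910,0.737900)
center distance |VC| = r/sin(θ/2) = 13.650413/sin(23.6647°) = 34.008401
C = V + |VC|·bis = (-32.7916,48.2667)
T_A = V + ((C−V)·d_A)·d_A = V + 31.1486·d_A = (-19.8681,52.6619)
T_B = V + ((C−V)·d_B)·d_B = V + 31.1486·d_B = (-38.3193,35.7856)
sweep = 180° − θ = 132.6706°

center=(-32.7916,48.2667) T_A=(-19.8681,52.6619) T_B=(-38.3193,35.7856) sweep=132.6706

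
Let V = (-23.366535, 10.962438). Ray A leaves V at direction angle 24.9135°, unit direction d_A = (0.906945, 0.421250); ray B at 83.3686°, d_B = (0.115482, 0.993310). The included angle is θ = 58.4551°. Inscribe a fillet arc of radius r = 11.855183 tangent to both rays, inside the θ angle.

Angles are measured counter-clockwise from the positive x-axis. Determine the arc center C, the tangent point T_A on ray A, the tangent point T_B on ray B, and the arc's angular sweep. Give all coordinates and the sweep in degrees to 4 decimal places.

center=(-9.1438,30.6400) T_A=(-4.1498,19.8881) T_B=(-20.9197,32.0091) sweep=121.5449

bisector direction at 54.1410° = (0.585792,0.810462)
center distance |VC| = r/sin(θ/2) = 11.855183/sin(29.2276°) = 24.279510
C = V + |VC|·bis = (-9.1438,30.6400)
T_A = V + ((C−V)·d_A)·d_A = V + 21.1884·d_A = (-4.1498,19.8881)
T_B = V + ((C−V)·d_B)·d_B = V + 21.1884·d_B = (-20.9197,32.0091)
sweep = 180° − θ = 121.5449°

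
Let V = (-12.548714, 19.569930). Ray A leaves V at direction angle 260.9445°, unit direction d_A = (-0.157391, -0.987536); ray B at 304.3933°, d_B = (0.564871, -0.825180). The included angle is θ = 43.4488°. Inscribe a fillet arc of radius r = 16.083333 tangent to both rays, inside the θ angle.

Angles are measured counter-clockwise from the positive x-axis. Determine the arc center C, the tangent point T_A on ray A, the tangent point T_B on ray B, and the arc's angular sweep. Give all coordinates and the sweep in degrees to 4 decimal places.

bisector direction at 282.6689° = (0.219317,-0.975654)
center distance |VC| = r/sin(θ/2) = 16.083333/sin(21.7244°) = 43.451744
C = V + |VC|·bis = (-3.0190,-22.8239)
T_A = V + ((C−V)·d_A)·d_A = V + 40.3656·d_A = (-18.9019,-20.2926)
T_B = V + ((C−V)·d_B)·d_B = V + 40.3656·d_B = (10.2526,-13.7389)
sweep = 180° − θ = 136.5512°

center=(-3.0190,-22.8239) T_A=(-18.9019,-20.2926) T_B=(10.2526,-13.7389) sweep=136.5512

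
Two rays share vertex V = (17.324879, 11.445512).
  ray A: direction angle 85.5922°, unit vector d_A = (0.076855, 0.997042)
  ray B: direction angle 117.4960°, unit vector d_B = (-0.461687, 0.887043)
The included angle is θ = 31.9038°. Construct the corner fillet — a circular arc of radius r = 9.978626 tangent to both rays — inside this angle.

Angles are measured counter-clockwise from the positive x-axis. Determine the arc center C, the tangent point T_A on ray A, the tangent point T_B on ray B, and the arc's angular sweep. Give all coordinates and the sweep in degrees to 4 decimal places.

bisector direction at 101.5441° = (-0.200122,0.979771)
center distance |VC| = r/sin(θ/2) = 9.978626/sin(15.9519°) = 36.308321
C = V + |VC|·bis = (10.0588,47.0194)
T_A = V + ((C−V)·d_A)·d_A = V + 34.9102·d_A = (20.0079,46.2524)
T_B = V + ((C−V)·d_B)·d_B = V + 34.9102·d_B = (1.2073,42.4124)
sweep = 180° − θ = 148.0962°

center=(10.0588,47.0194) T_A=(20.0079,46.2524) T_B=(1.2073,42.4124) sweep=148.0962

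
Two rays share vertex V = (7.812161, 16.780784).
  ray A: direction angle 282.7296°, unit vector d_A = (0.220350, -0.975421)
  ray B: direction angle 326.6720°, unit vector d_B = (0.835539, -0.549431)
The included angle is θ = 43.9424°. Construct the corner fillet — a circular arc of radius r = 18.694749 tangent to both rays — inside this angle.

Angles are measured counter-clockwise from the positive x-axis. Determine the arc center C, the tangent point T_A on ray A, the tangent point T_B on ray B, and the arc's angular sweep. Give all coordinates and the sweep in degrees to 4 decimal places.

center=(36.2580,-24.2990) T_A=(18.0228,-28.4184) T_B=(46.5295,-8.6789) sweep=136.0576

bisector direction at 304.7008° = (0.569291,-0.822136)
center distance |VC| = r/sin(θ/2) = 18.694749/sin(21.9712°) = 49.967190
C = V + |VC|·bis = (36.2580,-24.2990)
T_A = V + ((C−V)·d_A)·d_A = V + 46.3382·d_A = (18.0228,-28.4184)
T_B = V + ((C−V)·d_B)·d_B = V + 46.3382·d_B = (46.5295,-8.6789)
sweep = 180° − θ = 136.0576°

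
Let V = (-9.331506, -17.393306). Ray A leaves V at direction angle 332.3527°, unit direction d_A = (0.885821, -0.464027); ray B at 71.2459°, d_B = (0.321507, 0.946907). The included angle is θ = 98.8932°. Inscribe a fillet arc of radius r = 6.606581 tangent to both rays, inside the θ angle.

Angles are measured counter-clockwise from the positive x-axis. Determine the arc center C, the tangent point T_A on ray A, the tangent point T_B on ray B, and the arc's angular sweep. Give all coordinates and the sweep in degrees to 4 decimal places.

bisector direction at 21.7993° = (0.928490,0.371356)
center distance |VC| = r/sin(θ/2) = 6.606581/sin(49.4466°) = 8.695154
C = V + |VC|·bis = (-1.2581,-14.1643)
T_A = V + ((C−V)·d_A)·d_A = V + 5.6532·d_A = (-4.3238,-20.0166)
T_B = V + ((C−V)·d_B)·d_B = V + 5.6532·d_B = (-7.5140,-12.0402)
sweep = 180° − θ = 81.1068°

center=(-1.2581,-14.1643) T_A=(-4.3238,-20.0166) T_B=(-7.5140,-12.0402) sweep=81.1068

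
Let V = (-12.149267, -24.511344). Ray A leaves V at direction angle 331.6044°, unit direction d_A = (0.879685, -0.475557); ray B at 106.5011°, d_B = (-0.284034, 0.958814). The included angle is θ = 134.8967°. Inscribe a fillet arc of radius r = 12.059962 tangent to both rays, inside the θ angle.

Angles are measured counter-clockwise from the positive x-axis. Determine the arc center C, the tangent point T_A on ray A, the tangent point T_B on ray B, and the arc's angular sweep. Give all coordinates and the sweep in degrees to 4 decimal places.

bisector direction at 39.0528° = (0.776566,0.630036)
center distance |VC| = r/sin(θ/2) = 12.059962/sin(67.4484°) = 13.058490
C = V + |VC|·bis = (-2.0085,-16.2840)
T_A = V + ((C−V)·d_A)·d_A = V + 5.0081·d_A = (-7.7437,-26.8930)
T_B = V + ((C−V)·d_B)·d_B = V + 5.0081·d_B = (-13.5717,-19.7095)
sweep = 180° − θ = 45.1033°

center=(-2.0085,-16.2840) T_A=(-7.7437,-26.8930) T_B=(-13.5717,-19.7095) sweep=45.1033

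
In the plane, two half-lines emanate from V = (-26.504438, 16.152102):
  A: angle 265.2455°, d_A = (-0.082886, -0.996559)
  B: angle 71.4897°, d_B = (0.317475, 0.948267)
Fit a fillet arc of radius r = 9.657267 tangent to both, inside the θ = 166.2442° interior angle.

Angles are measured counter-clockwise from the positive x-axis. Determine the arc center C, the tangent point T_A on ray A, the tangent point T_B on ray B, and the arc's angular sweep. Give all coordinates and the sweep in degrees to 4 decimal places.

bisector direction at 348.3676° = (0.979461,-0.201632)
center distance |VC| = r/sin(θ/2) = 9.657267/sin(83.1221°) = 9.727268
C = V + |VC|·bis = (-16.9770,14.1908)
T_A = V + ((C−V)·d_A)·d_A = V + 1.1649·d_A = (-26.6010,14.9912)
T_B = V + ((C−V)·d_B)·d_B = V + 1.1649·d_B = (-26.1346,17.2567)
sweep = 180° − θ = 13.7558°

center=(-16.9770,14.1908) T_A=(-26.6010,14.9912) T_B=(-26.1346,17.2567) sweep=13.7558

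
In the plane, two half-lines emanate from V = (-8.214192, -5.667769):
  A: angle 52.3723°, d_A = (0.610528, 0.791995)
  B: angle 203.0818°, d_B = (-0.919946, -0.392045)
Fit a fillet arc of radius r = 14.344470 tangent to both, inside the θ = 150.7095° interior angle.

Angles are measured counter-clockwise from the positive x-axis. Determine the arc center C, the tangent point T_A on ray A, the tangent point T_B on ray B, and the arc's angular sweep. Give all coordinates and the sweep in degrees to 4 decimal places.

center=(-17.2863,6.0588) T_A=(-5.9256,-2.6989) T_B=(-11.6627,-7.1374) sweep=29.2905

bisector direction at 127.7271° = (-0.611901,0.790935)
center distance |VC| = r/sin(θ/2) = 14.344470/sin(75.3547°) = 14.826175
C = V + |VC|·bis = (-17.2863,6.0588)
T_A = V + ((C−V)·d_A)·d_A = V + 3.7486·d_A = (-5.9256,-2.6989)
T_B = V + ((C−V)·d_B)·d_B = V + 3.7486·d_B = (-11.6627,-7.1374)
sweep = 180° − θ = 29.2905°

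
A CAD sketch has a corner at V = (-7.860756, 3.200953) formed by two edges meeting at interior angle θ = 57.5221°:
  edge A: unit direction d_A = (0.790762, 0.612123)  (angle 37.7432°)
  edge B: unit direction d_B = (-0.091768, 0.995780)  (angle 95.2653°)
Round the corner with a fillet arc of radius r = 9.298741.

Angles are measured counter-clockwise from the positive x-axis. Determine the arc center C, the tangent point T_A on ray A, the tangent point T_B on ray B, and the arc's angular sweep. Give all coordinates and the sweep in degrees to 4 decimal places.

center=(-0.1559,20.9244) T_A=(5.5360,13.5713) T_B=(-9.4154,20.0711) sweep=122.4779

bisector direction at 66.5042° = (0.398681,0.917090)
center distance |VC| = r/sin(θ/2) = 9.298741/sin(28.7611°) = 19.325760
C = V + |VC|·bis = (-0.1559,20.9244)
T_A = V + ((C−V)·d_A)·d_A = V + 16.9416·d_A = (5.5360,13.5713)
T_B = V + ((C−V)·d_B)·d_B = V + 16.9416·d_B = (-9.4154,20.0711)
sweep = 180° − θ = 122.4779°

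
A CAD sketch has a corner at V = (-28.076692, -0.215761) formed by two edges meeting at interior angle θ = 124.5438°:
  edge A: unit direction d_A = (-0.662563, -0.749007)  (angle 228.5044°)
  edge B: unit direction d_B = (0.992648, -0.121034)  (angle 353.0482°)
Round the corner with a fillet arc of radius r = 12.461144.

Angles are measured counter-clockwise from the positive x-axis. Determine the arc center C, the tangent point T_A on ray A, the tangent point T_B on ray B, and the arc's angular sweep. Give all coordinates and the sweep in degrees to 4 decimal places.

bisector direction at 290.7763° = (0.354720,-0.934972)
center distance |VC| = r/sin(θ/2) = 12.461144/sin(62.2719°) = 14.077755
C = V + |VC|·bis = (-23.0830,-13.3781)
T_A = V + ((C−V)·d_A)·d_A = V + 6.5500·d_A = (-32.4165,-5.1218)
T_B = V + ((C−V)·d_B)·d_B = V + 6.5500·d_B = (-21.5748,-1.0085)
sweep = 180° − θ = 55.4562°

center=(-23.0830,-13.3781) T_A=(-32.4165,-5.1218) T_B=(-21.5748,-1.0085) sweep=55.4562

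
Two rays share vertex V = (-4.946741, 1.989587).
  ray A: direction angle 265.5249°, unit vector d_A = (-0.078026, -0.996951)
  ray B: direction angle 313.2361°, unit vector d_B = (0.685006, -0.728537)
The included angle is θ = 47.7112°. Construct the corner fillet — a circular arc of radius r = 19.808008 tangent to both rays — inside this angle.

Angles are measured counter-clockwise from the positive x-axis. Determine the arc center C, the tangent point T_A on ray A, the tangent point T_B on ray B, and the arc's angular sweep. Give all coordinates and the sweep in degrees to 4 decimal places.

center=(11.3059,-44.2124) T_A=(-8.4418,-42.6668) T_B=(25.7367,-30.6438) sweep=132.2888

bisector direction at 289.3805° = (0.331840,-0.943336)
center distance |VC| = r/sin(θ/2) = 19.808008/sin(23.8556°) = 48.977232
C = V + |VC|·bis = (11.3059,-44.2124)
T_A = V + ((C−V)·d_A)·d_A = V + 44.7930·d_A = (-8.4418,-42.6668)
T_B = V + ((C−V)·d_B)·d_B = V + 44.7930·d_B = (25.7367,-30.6438)
sweep = 180° − θ = 132.2888°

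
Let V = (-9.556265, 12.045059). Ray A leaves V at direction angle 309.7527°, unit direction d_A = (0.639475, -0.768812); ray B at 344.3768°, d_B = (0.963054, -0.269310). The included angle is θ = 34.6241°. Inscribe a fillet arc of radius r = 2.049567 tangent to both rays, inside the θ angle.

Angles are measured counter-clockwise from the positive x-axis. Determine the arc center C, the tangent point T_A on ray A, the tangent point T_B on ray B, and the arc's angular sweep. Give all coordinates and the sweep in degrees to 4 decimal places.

center=(-3.7756,8.3004) T_A=(-5.3514,6.9897) T_B=(-3.2237,10.2742) sweep=145.3759

bisector direction at 327.0648° = (0.839286,-0.543691)
center distance |VC| = r/sin(θ/2) = 2.049567/sin(17.3120°) = 6.887549
C = V + |VC|·bis = (-3.7756,8.3004)
T_A = V + ((C−V)·d_A)·d_A = V + 6.5755·d_A = (-5.3514,6.9897)
T_B = V + ((C−V)·d_B)·d_B = V + 6.5755·d_B = (-3.2237,10.2742)
sweep = 180° − θ = 145.3759°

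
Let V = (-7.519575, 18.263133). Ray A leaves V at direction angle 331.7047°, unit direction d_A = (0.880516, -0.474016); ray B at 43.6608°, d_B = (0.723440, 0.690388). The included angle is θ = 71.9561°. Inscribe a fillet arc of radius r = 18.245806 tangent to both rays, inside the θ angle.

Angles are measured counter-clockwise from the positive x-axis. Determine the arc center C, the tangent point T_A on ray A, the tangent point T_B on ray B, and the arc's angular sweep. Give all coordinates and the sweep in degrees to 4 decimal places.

bisector direction at 7.6827° = (0.991023,0.133688)
center distance |VC| = r/sin(θ/2) = 18.245806/sin(35.9781°) = 31.057998
C = V + |VC|·bis = (23.2596,22.4152)
T_A = V + ((C−V)·d_A)·d_A = V + 25.1334·d_A = (14.6108,6.3495)
T_B = V + ((C−V)·d_B)·d_B = V + 25.1334·d_B = (10.6630,35.6149)
sweep = 180° − θ = 108.0439°

center=(23.2596,22.4152) T_A=(14.6108,6.3495) T_B=(10.6630,35.6149) sweep=108.0439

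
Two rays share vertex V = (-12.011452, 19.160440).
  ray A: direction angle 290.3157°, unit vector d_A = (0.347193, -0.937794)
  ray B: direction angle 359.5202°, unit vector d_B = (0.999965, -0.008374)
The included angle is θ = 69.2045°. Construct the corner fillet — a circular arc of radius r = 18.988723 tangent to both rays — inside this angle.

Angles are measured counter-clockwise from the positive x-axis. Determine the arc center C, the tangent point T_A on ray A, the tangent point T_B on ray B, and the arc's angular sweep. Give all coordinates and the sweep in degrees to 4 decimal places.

bisector direction at 324.9180° = (0.818330,-0.574749)
center distance |VC| = r/sin(θ/2) = 18.988723/sin(34.6022°) = 33.438146
C = V + |VC|·bis = (15.3520,-0.0581)
T_A = V + ((C−V)·d_A)·d_A = V + 27.5234·d_A = (-2.4555,-6.6508)
T_B = V + ((C−V)·d_B)·d_B = V + 27.5234·d_B = (15.5110,18.9300)
sweep = 180° − θ = 110.7955°

center=(15.3520,-0.0581) T_A=(-2.4555,-6.6508) T_B=(15.5110,18.9300) sweep=110.7955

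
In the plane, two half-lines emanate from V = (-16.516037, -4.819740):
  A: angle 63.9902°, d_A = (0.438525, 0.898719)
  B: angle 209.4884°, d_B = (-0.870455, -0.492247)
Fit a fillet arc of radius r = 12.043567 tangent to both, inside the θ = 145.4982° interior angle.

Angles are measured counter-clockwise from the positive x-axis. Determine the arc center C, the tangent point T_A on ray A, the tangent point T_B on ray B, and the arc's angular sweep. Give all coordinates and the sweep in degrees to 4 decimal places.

center=(-25.6998,3.8227) T_A=(-14.8760,-1.4587) T_B=(-19.7714,-6.6607) sweep=34.5018

bisector direction at 136.7393° = (-0.728243,0.685319)
center distance |VC| = r/sin(θ/2) = 12.043567/sin(72.7491°) = 12.610863
C = V + |VC|·bis = (-25.6998,3.8227)
T_A = V + ((C−V)·d_A)·d_A = V + 3.7398·d_A = (-14.8760,-1.4587)
T_B = V + ((C−V)·d_B)·d_B = V + 3.7398·d_B = (-19.7714,-6.6607)
sweep = 180° − θ = 34.5018°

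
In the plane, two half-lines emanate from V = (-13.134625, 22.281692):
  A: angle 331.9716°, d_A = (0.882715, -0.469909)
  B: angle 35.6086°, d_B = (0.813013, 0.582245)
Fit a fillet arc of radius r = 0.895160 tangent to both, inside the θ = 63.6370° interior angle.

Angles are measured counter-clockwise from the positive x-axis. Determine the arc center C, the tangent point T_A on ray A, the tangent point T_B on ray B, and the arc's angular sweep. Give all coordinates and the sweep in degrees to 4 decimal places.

bisector direction at 3.7901° = (0.997813,0.066101)
center distance |VC| = r/sin(θ/2) = 0.895160/sin(31.8185°) = 1.697854
C = V + |VC|·bis = (-11.4405,22.3939)
T_A = V + ((C−V)·d_A)·d_A = V + 1.4427·d_A = (-11.8611,21.6038)
T_B = V + ((C−V)·d_B)·d_B = V + 1.4427·d_B = (-11.9617,23.1217)
sweep = 180° − θ = 116.3630°

center=(-11.4405,22.3939) T_A=(-11.8611,21.6038) T_B=(-11.9617,23.1217) sweep=116.3630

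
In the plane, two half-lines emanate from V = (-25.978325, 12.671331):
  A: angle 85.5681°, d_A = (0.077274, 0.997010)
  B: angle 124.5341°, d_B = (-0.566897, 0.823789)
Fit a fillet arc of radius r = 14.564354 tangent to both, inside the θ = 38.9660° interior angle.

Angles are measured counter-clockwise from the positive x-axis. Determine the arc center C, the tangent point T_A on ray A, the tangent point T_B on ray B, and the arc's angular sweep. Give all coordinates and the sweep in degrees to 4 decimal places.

center=(-37.3180,54.8410) T_A=(-22.7972,53.7155) T_B=(-49.3159,46.5845) sweep=141.0340

bisector direction at 105.0511° = (-0.259680,0.965695)
center distance |VC| = r/sin(θ/2) = 14.564354/sin(19.4830°) = 43.667670
C = V + |VC|·bis = (-37.3180,54.8410)
T_A = V + ((C−V)·d_A)·d_A = V + 41.1673·d_A = (-22.7972,53.7155)
T_B = V + ((C−V)·d_B)·d_B = V + 41.1673·d_B = (-49.3159,46.5845)
sweep = 180° − θ = 141.0340°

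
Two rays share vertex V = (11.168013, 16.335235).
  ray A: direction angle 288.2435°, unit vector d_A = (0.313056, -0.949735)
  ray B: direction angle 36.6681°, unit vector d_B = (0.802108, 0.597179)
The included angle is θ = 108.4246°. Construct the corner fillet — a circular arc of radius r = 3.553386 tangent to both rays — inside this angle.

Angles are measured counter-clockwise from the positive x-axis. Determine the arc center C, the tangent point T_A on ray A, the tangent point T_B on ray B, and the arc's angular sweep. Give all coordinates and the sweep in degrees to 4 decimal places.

bisector direction at 342.4558° = (0.953485,-0.301441)
center distance |VC| = r/sin(θ/2) = 3.553386/sin(54.2123°) = 4.380464
C = V + |VC|·bis = (15.3447,15.0148)
T_A = V + ((C−V)·d_A)·d_A = V + 2.5616·d_A = (11.9699,13.9024)
T_B = V + ((C−V)·d_B)·d_B = V + 2.5616·d_B = (13.2227,17.8650)
sweep = 180° − θ = 71.5754°

center=(15.3447,15.0148) T_A=(11.9699,13.9024) T_B=(13.2227,17.8650) sweep=71.5754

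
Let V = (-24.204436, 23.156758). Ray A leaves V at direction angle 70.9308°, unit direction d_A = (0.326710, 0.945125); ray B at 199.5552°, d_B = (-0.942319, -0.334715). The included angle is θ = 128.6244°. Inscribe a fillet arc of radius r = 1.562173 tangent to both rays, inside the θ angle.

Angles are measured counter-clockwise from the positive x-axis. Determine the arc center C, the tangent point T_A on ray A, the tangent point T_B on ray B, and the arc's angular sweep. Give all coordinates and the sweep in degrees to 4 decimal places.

bisector direction at 135.2430° = (-0.710099,0.704101)
center distance |VC| = r/sin(θ/2) = 1.562173/sin(64.3122°) = 1.733496
C = V + |VC|·bis = (-25.4354,24.3773)
T_A = V + ((C−V)·d_A)·d_A = V + 0.7514·d_A = (-23.9589,23.8669)
T_B = V + ((C−V)·d_B)·d_B = V + 0.7514·d_B = (-24.9125,22.9052)
sweep = 180° − θ = 51.3756°

center=(-25.4354,24.3773) T_A=(-23.9589,23.8669) T_B=(-24.9125,22.9052) sweep=51.3756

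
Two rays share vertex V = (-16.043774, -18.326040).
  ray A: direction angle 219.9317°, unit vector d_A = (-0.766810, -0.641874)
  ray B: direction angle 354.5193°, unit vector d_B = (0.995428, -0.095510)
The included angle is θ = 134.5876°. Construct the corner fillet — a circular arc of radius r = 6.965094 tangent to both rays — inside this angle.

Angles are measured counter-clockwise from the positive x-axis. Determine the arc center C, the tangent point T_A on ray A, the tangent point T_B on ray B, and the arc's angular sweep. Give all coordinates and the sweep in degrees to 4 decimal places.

center=(-13.8079,-25.5377) T_A=(-18.2786,-20.1967) T_B=(-13.1427,-18.6044) sweep=45.4124

bisector direction at 287.2255° = (0.296133,-0.955147)
center distance |VC| = r/sin(θ/2) = 6.965094/sin(67.2938°) = 7.550267
C = V + |VC|·bis = (-13.8079,-25.5377)
T_A = V + ((C−V)·d_A)·d_A = V + 2.9144·d_A = (-18.2786,-20.1967)
T_B = V + ((C−V)·d_B)·d_B = V + 2.9144·d_B = (-13.1427,-18.6044)
sweep = 180° − θ = 45.4124°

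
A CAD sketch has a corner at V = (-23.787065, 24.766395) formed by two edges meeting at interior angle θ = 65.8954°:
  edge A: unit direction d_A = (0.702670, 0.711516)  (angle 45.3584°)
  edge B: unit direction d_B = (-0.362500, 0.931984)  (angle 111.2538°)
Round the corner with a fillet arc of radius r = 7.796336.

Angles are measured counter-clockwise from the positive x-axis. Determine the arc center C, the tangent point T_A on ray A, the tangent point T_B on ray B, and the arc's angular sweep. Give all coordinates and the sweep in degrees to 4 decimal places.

center=(-20.8816,38.8037) T_A=(-15.3344,33.3255) T_B=(-28.1477,35.9775) sweep=114.1046

bisector direction at 78.3061° = (0.202683,0.979244)
center distance |VC| = r/sin(θ/2) = 7.796336/sin(32.9477°) = 14.334840
C = V + |VC|·bis = (-20.8816,38.8037)
T_A = V + ((C−V)·d_A)·d_A = V + 12.0293·d_A = (-15.3344,33.3255)
T_B = V + ((C−V)·d_B)·d_B = V + 12.0293·d_B = (-28.1477,35.9775)
sweep = 180° − θ = 114.1046°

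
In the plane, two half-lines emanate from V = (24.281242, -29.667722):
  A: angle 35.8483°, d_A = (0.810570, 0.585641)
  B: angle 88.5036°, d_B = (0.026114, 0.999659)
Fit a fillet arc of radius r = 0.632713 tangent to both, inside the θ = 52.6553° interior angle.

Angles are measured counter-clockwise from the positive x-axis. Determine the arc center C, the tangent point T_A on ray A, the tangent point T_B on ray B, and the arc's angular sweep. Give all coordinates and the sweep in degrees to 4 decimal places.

center=(24.9471,-28.4060) T_A=(25.3177,-28.9189) T_B=(24.3146,-28.3895) sweep=127.3447

bisector direction at 62.1760° = (0.466758,0.884385)
center distance |VC| = r/sin(θ/2) = 0.632713/sin(26.3276°) = 1.426624
C = V + |VC|·bis = (24.9471,-28.4060)
T_A = V + ((C−V)·d_A)·d_A = V + 1.2786·d_A = (25.3177,-28.9189)
T_B = V + ((C−V)·d_B)·d_B = V + 1.2786·d_B = (24.3146,-28.3895)
sweep = 180° − θ = 127.3447°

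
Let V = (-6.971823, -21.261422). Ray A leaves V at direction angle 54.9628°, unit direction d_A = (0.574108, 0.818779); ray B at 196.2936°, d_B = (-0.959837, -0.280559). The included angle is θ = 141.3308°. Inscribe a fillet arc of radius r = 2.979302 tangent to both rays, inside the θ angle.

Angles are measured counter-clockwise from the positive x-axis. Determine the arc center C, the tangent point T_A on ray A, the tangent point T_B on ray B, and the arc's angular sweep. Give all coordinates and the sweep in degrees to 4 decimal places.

bisector direction at 125.6282° = (-0.582523,0.812814)
center distance |VC| = r/sin(θ/2) = 2.979302/sin(70.6654°) = 3.157374
C = V + |VC|·bis = (-8.8111,-18.6951)
T_A = V + ((C−V)·d_A)·d_A = V + 1.0454·d_A = (-6.3717,-20.4055)
T_B = V + ((C−V)·d_B)·d_B = V + 1.0454·d_B = (-7.9752,-21.5547)
sweep = 180° − θ = 38.6692°

center=(-8.8111,-18.6951) T_A=(-6.3717,-20.4055) T_B=(-7.9752,-21.5547) sweep=38.6692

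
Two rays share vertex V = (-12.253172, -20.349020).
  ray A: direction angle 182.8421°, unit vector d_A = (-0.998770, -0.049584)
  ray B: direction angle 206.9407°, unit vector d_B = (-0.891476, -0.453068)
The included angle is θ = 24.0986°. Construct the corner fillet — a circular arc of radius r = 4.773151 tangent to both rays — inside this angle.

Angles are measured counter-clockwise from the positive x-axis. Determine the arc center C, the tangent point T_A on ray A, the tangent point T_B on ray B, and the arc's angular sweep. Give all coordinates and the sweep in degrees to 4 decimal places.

bisector direction at 194.8914° = (-0.966415,-0.256988)
center distance |VC| = r/sin(θ/2) = 4.773151/sin(12.0493°) = 22.865037
C = V + |VC|·bis = (-34.3503,-26.2251)
T_A = V + ((C−V)·d_A)·d_A = V + 22.3613·d_A = (-34.5869,-21.4578)
T_B = V + ((C−V)·d_B)·d_B = V + 22.3613·d_B = (-32.1877,-30.4802)
sweep = 180° − θ = 155.9014°

center=(-34.3503,-26.2251) T_A=(-34.5869,-21.4578) T_B=(-32.1877,-30.4802) sweep=155.9014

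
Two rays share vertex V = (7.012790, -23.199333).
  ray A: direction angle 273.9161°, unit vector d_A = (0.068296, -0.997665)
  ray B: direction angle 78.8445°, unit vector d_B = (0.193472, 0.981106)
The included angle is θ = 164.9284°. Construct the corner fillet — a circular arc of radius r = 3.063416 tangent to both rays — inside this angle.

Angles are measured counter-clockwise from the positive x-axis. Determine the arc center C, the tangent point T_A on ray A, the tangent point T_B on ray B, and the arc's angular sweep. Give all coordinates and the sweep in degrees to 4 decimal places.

bisector direction at 356.3803° = (0.998005,-0.063134)
center distance |VC| = r/sin(θ/2) = 3.063416/sin(82.4642°) = 3.090105
C = V + |VC|·bis = (10.0967,-23.3944)
T_A = V + ((C−V)·d_A)·d_A = V + 0.4053·d_A = (7.0405,-23.6036)
T_B = V + ((C−V)·d_B)·d_B = V + 0.4053·d_B = (7.0912,-22.8017)
sweep = 180° − θ = 15.0716°

center=(10.0967,-23.3944) T_A=(7.0405,-23.6036) T_B=(7.0912,-22.8017) sweep=15.0716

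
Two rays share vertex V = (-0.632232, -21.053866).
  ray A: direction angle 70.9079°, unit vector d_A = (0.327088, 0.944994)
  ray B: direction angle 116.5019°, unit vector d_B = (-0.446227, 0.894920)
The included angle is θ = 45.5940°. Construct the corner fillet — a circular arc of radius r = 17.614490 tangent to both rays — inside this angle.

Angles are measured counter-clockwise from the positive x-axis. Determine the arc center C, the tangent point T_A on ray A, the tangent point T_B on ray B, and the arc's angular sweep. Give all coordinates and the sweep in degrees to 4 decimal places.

bisector direction at 93.7049° = (-0.064618,0.997910)
center distance |VC| = r/sin(θ/2) = 17.614490/sin(22.7970°) = 45.460583
C = V + |VC|·bis = (-3.5698,24.3117)
T_A = V + ((C−V)·d_A)·d_A = V + 41.9094·d_A = (13.0758,18.5502)
T_B = V + ((C−V)·d_B)·d_B = V + 41.9094·d_B = (-19.3333,16.4516)
sweep = 180° − θ = 134.4060°

center=(-3.5698,24.3117) T_A=(13.0758,18.5502) T_B=(-19.3333,16.4516) sweep=134.4060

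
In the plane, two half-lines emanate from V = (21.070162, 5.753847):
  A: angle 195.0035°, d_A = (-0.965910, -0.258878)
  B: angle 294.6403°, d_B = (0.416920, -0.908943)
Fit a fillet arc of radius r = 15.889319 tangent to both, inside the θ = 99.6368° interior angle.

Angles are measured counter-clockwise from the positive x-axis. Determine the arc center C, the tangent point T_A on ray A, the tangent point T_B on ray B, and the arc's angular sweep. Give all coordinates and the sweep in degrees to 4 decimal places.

center=(12.2222,-13.0676) T_A=(8.1088,2.2800) T_B=(26.6647,-6.4431) sweep=80.3632

bisector direction at 244.8219° = (-0.425433,-0.904990)
center distance |VC| = r/sin(θ/2) = 15.889319/sin(49.8184°) = 20.797449
C = V + |VC|·bis = (12.2222,-13.0676)
T_A = V + ((C−V)·d_A)·d_A = V + 13.4188·d_A = (8.1088,2.2800)
T_B = V + ((C−V)·d_B)·d_B = V + 13.4188·d_B = (26.6647,-6.4431)
sweep = 180° − θ = 80.3632°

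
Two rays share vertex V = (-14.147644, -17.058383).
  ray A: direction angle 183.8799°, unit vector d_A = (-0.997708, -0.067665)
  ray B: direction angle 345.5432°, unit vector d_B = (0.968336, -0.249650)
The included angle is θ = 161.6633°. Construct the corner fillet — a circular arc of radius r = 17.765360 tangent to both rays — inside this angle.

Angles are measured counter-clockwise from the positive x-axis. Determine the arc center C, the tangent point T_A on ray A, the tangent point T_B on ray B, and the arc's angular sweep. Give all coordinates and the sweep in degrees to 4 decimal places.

bisector direction at 264.7115° = (-0.092170,-0.995743)
center distance |VC| = r/sin(θ/2) = 17.765360/sin(80.8316°) = 17.995260
C = V + |VC|·bis = (-15.8063,-34.9770)
T_A = V + ((C−V)·d_A)·d_A = V + 2.8673·d_A = (-17.0084,-17.2524)
T_B = V + ((C−V)·d_B)·d_B = V + 2.8673·d_B = (-11.3711,-17.7742)
sweep = 180° − θ = 18.3367°

center=(-15.8063,-34.9770) T_A=(-17.0084,-17.2524) T_B=(-11.3711,-17.7742) sweep=18.3367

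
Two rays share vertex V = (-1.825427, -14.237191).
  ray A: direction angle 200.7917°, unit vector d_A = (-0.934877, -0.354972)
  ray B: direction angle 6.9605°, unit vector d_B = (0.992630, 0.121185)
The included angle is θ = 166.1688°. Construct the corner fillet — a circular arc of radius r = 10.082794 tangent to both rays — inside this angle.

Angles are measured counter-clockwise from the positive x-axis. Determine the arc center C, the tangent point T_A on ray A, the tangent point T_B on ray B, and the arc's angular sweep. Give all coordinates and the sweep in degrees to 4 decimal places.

bisector direction at 283.8761° = (0.239823,-0.970817)
center distance |VC| = r/sin(θ/2) = 10.082794/sin(83.0844°) = 10.156688
C = V + |VC|·bis = (0.6104,-24.0975)
T_A = V + ((C−V)·d_A)·d_A = V + 1.2229·d_A = (-2.9687,-14.6713)
T_B = V + ((C−V)·d_B)·d_B = V + 1.2229·d_B = (-0.6115,-14.0890)
sweep = 180° − θ = 13.8312°

center=(0.6104,-24.0975) T_A=(-2.9687,-14.6713) T_B=(-0.6115,-14.0890) sweep=13.8312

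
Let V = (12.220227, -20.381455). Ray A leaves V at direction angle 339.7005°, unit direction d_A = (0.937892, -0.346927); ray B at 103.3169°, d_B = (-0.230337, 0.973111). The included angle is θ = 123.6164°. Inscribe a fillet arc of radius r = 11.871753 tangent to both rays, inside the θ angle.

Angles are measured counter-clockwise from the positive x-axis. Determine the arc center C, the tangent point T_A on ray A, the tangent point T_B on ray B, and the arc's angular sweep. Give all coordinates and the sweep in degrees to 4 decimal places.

center=(22.3070,-11.4547) T_A=(18.1884,-22.5891) T_B=(10.7545,-14.1892) sweep=56.3836

bisector direction at 41.5087° = (0.748855,0.662734)
center distance |VC| = r/sin(θ/2) = 11.871753/sin(61.8082°) = 13.469642
C = V + |VC|·bis = (22.3070,-11.4547)
T_A = V + ((C−V)·d_A)·d_A = V + 6.3634·d_A = (18.1884,-22.5891)
T_B = V + ((C−V)·d_B)·d_B = V + 6.3634·d_B = (10.7545,-14.1892)
sweep = 180° − θ = 56.3836°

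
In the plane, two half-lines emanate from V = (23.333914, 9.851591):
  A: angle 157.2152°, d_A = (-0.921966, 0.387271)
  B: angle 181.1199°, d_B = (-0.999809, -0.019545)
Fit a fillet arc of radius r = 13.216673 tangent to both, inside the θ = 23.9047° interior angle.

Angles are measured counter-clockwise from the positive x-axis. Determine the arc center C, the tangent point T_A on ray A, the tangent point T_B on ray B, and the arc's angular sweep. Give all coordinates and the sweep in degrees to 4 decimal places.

bisector direction at 169.1676° = (-0.982181,0.187938)
center distance |VC| = r/sin(θ/2) = 13.216673/sin(11.9523°) = 63.818404
C = V + |VC|·bis = (-39.3473,21.8455)
T_A = V + ((C−V)·d_A)·d_A = V + 62.4348·d_A = (-34.2289,34.0308)
T_B = V + ((C−V)·d_B)·d_B = V + 62.4348·d_B = (-39.0890,8.6313)
sweep = 180° − θ = 156.0953°

center=(-39.3473,21.8455) T_A=(-34.2289,34.0308) T_B=(-39.0890,8.6313) sweep=156.0953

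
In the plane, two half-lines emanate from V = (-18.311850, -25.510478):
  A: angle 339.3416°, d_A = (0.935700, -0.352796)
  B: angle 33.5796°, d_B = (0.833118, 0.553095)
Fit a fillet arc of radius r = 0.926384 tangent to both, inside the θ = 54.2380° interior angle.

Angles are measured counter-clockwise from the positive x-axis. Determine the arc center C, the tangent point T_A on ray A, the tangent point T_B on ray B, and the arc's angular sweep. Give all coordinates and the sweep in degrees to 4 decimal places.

bisector direction at 6.4606° = (0.993649,0.112520)
center distance |VC| = r/sin(θ/2) = 0.926384/sin(27.1190°) = 2.032257
C = V + |VC|·bis = (-16.2925,-25.2818)
T_A = V + ((C−V)·d_A)·d_A = V + 1.8088·d_A = (-16.6193,-26.1486)
T_B = V + ((C−V)·d_B)·d_B = V + 1.8088·d_B = (-16.8049,-24.5100)
sweep = 180° − θ = 125.7620°

center=(-16.2925,-25.2818) T_A=(-16.6193,-26.1486) T_B=(-16.8049,-24.5100) sweep=125.7620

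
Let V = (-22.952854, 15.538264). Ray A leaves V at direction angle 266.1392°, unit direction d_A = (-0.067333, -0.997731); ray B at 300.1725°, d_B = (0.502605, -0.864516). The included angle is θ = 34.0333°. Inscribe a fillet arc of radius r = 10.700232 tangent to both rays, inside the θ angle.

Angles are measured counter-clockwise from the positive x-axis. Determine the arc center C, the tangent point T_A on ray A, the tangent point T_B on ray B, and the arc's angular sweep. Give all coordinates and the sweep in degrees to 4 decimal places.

center=(-14.6310,-20.0654) T_A=(-25.3070,-19.3449) T_B=(-5.3805,-14.6874) sweep=145.9667

bisector direction at 283.1559° = (0.227601,-0.973755)
center distance |VC| = r/sin(θ/2) = 10.700232/sin(17.0166°) = 36.563290
C = V + |VC|·bis = (-14.6310,-20.0654)
T_A = V + ((C−V)·d_A)·d_A = V + 34.9625·d_A = (-25.3070,-19.3449)
T_B = V + ((C−V)·d_B)·d_B = V + 34.9625·d_B = (-5.3805,-14.6874)
sweep = 180° − θ = 145.9667°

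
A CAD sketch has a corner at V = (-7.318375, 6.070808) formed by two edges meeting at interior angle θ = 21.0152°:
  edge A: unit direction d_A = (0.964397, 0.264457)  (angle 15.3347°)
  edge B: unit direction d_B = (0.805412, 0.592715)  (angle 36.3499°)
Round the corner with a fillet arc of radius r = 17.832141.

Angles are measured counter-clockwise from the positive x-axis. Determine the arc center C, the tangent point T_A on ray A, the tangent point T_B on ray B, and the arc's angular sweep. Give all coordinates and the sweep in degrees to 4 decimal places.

bisector direction at 25.8423° = (0.899997,0.435896)
center distance |VC| = r/sin(θ/2) = 17.832141/sin(10.5076°) = 97.782186
C = V + |VC|·bis = (80.6853,48.6936)
T_A = V + ((C−V)·d_A)·d_A = V + 96.1424·d_A = (85.4012,31.4964)
T_B = V + ((C−V)·d_B)·d_B = V + 96.1424·d_B = (70.1159,63.0559)
sweep = 180° − θ = 158.9848°

center=(80.6853,48.6936) T_A=(85.4012,31.4964) T_B=(70.1159,63.0559) sweep=158.9848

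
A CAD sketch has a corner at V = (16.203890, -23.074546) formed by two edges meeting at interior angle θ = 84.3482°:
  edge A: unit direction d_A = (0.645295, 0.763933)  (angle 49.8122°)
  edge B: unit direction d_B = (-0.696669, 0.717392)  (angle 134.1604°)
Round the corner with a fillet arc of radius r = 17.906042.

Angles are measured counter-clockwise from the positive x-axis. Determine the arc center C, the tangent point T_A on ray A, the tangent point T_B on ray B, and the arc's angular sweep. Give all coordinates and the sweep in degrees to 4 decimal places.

center=(15.2795,3.5797) T_A=(28.9585,-7.9750) T_B=(2.4338,-8.8949) sweep=95.6518

bisector direction at 91.9863° = (-0.034661,0.999399)
center distance |VC| = r/sin(θ/2) = 17.906042/sin(42.1741°) = 26.670278
C = V + |VC|·bis = (15.2795,3.5797)
T_A = V + ((C−V)·d_A)·d_A = V + 19.7656·d_A = (28.9585,-7.9750)
T_B = V + ((C−V)·d_B)·d_B = V + 19.7656·d_B = (2.4338,-8.8949)
sweep = 180° − θ = 95.6518°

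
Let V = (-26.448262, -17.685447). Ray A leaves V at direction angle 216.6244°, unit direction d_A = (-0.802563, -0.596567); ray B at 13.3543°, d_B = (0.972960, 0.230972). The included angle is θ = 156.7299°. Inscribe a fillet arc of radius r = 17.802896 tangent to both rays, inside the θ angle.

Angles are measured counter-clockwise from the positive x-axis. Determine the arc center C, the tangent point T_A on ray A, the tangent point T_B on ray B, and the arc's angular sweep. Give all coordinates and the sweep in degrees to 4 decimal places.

center=(-18.7697,-34.1603) T_A=(-29.3903,-19.8723) T_B=(-22.8816,-16.8388) sweep=23.2701

bisector direction at 294.9894° = (0.422450,-0.906386)
center distance |VC| = r/sin(θ/2) = 17.802896/sin(78.3649°) = 18.176383
C = V + |VC|·bis = (-18.7697,-34.1603)
T_A = V + ((C−V)·d_A)·d_A = V + 3.6658·d_A = (-29.3903,-19.8723)
T_B = V + ((C−V)·d_B)·d_B = V + 3.6658·d_B = (-22.8816,-16.8388)
sweep = 180° − θ = 23.2701°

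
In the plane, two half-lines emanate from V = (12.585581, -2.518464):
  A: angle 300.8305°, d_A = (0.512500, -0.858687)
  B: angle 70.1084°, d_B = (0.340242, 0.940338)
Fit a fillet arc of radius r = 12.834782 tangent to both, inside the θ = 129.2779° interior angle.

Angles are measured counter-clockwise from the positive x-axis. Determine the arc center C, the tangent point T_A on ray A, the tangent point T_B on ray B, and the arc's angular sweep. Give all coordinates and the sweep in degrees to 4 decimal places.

center=(26.7245,-1.1646) T_A=(15.7035,-7.7425) T_B=(14.6555,3.2023) sweep=50.7221

bisector direction at 5.4694° = (0.995447,0.095315)
center distance |VC| = r/sin(θ/2) = 12.834782/sin(64.6389°) = 14.203633
C = V + |VC|·bis = (26.7245,-1.1646)
T_A = V + ((C−V)·d_A)·d_A = V + 6.0837·d_A = (15.7035,-7.7425)
T_B = V + ((C−V)·d_B)·d_B = V + 6.0837·d_B = (14.6555,3.2023)
sweep = 180° − θ = 50.7221°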